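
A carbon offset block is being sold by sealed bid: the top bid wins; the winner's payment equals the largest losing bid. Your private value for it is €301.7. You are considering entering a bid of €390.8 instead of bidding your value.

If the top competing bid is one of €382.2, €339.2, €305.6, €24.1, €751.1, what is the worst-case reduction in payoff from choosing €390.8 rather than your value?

€382.2: truthful gives €0, deviation gives −€80.5 → loss €80.5.
€339.2: truthful gives €0, deviation gives −€37.5 → loss €37.5.
€305.6: truthful gives €0, deviation gives −€3.9 → loss €3.9.
€24.1: same outcome either way → loss €0.
€751.1: same outcome either way → loss €0.
Maximum loss: €80.5.

€80.5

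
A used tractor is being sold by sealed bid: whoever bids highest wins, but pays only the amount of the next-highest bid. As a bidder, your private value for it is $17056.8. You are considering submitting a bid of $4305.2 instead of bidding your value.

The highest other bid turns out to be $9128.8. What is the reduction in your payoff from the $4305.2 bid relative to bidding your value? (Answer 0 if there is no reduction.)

$7928

Bidding your value $17056.8: you win (since $17056.8 > $9128.8) and pay $9128.8. Payoff $7928.
Bidding $4305.2: you lose. Payoff $0.
The competing bid $9128.8 lies between your shaded bid and your value, so underbidding forfeits an item you could have won at a profitable price.
Loss from deviating = $7928 − ($0) = $7928.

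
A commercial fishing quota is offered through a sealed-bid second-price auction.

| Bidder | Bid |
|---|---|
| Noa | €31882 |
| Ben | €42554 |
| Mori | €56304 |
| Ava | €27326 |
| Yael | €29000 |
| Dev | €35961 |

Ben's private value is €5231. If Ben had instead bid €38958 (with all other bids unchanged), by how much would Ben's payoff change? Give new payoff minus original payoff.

The highest bid among the other bidders is €56304; Ben's bid doesn't change that.
Original bid €42554: Ben is not highest (top rival bid is €56304); payoff €0.
Alternative bid €38958: Ben is not highest (top rival bid is €56304); payoff €0.
Change in payoff = €0 − (€0) = €0.

€0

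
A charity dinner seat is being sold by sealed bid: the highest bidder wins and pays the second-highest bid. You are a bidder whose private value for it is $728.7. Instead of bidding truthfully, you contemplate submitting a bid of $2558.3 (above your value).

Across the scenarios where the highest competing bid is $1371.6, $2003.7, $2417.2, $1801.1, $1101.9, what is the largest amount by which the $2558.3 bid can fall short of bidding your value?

$1688.5

$1371.6: truthful gives $0, deviation gives −$642.9 → loss $642.9.
$2003.7: truthful gives $0, deviation gives −$1275 → loss $1275.
$2417.2: truthful gives $0, deviation gives −$1688.5 → loss $1688.5.
$1801.1: truthful gives $0, deviation gives −$1072.4 → loss $1072.4.
$1101.9: truthful gives $0, deviation gives −$373.2 → loss $373.2.
Maximum loss: $1688.5.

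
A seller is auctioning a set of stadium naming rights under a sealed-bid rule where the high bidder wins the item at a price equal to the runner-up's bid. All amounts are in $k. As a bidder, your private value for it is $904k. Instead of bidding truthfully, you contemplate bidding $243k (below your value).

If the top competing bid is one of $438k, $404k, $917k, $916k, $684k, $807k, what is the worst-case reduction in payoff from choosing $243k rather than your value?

$438k: truthful gives $466k, deviation gives $0k → loss $466k.
$404k: truthful gives $500k, deviation gives $0k → loss $500k.
$917k: same outcome either way → loss $0k.
$916k: same outcome either way → loss $0k.
$684k: truthful gives $220k, deviation gives $0k → loss $220k.
$807k: truthful gives $97k, deviation gives $0k → loss $97k.
Maximum loss: $500k.

$500k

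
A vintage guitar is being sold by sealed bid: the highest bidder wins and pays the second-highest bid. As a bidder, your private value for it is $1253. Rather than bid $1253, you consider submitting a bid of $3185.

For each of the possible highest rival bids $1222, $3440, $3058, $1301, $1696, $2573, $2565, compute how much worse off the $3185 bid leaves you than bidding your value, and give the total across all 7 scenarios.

The deviation costs you only when the competing bid falls strictly between $1253 and $3185; elsewhere both bids give the same outcome.
$1222: outcomes coincide → loss $0.
$3440: outcomes coincide → loss $0.
$3058: truthful payoff $0, deviation payoff −$1805 → loss $1805.
$1301: truthful payoff $0, deviation payoff −$48 → loss $48.
$1696: truthful payoff $0, deviation payoff −$443 → loss $443.
$2573: truthful payoff $0, deviation payoff −$1320 → loss $1320.
$2565: truthful payoff $0, deviation payoff −$1312 → loss $1312.
Total loss = $1805 + $48 + $443 + $1320 + $1312 = $4928.

$4928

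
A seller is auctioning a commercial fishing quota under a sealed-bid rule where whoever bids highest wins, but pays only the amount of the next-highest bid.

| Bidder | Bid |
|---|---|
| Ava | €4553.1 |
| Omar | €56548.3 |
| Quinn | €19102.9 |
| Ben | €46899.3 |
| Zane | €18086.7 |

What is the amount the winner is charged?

Highest bid: Omar at €56548.3, so Omar wins.
Second-highest bid: Ben at €46899.3 — that is the price the winner pays.

€46899.3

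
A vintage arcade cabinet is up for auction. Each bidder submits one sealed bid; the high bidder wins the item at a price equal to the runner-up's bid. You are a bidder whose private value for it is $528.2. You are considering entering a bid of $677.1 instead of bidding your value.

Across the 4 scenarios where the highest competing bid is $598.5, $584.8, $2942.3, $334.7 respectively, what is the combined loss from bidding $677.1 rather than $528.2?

The deviation costs you only when the competing bid falls strictly between $528.2 and $677.1; elsewhere both bids give the same outcome.
$598.5: truthful payoff $0, deviation payoff −$70.3 → loss $70.3.
$584.8: truthful payoff $0, deviation payoff −$56.6 → loss $56.6.
$2942.3: outcomes coincide → loss $0.
$334.7: outcomes coincide → loss $0.
Total loss = $70.3 + $56.6 = $126.9.
Because the price is fixed by the runner-up's bid, deviating from your value can only change a good outcome into a bad one — never the reverse.

$126.9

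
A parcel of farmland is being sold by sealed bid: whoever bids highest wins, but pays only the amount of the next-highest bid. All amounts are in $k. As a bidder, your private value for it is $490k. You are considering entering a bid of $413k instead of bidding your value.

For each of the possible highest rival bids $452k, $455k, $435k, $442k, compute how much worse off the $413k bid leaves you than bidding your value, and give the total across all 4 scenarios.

The deviation costs you only when the competing bid falls strictly between $413k and $490k; elsewhere both bids give the same outcome.
$452k: truthful payoff $38k, deviation payoff $0k → loss $38k.
$455k: truthful payoff $35k, deviation payoff $0k → loss $35k.
$435k: truthful payoff $55k, deviation payoff $0k → loss $55k.
$442k: truthful payoff $48k, deviation payoff $0k → loss $48k.
Total loss = $38k + $35k + $55k + $48k = $176k.

$176k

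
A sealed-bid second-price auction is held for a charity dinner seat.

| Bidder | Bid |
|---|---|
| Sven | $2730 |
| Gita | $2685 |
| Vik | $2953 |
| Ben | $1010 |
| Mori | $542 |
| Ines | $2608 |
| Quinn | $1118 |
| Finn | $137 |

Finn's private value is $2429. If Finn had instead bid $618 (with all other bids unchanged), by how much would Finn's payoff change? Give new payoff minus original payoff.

$0

The highest bid among the other bidders is $2953; Finn's bid doesn't change that.
Original bid $137: Finn is not highest (top rival bid is $2953); payoff $0.
Alternative bid $618: Finn is not highest (top rival bid is $2953); payoff $0.
Change in payoff = $0 − ($0) = $0.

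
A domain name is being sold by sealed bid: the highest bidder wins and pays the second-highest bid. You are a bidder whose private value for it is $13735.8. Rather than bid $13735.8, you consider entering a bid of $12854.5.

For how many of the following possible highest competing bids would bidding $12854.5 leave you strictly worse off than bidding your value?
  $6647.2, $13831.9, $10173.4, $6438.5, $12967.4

1

The deviation hurts exactly when the highest competing bid lies strictly between $12854.5 and $13735.8 — underbidding then forfeits a profitable win.
$6647.2: below both → same outcome either way.
$13831.9: above both → same outcome either way.
$10173.4: below both → same outcome either way.
$6438.5: below both → same outcome either way.
$12967.4: inside the interval → strictly worse (loss $768.4).
Count: 1.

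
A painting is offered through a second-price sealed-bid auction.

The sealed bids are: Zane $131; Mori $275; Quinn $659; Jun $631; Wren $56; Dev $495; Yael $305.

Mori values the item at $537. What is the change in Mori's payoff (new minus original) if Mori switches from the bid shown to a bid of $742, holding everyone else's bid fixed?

The highest bid among the other bidders is $659; Mori's bid doesn't change that.
Original bid $275: Mori is not highest (top rival bid is $659); payoff $0.
Alternative bid $742: Mori is highest, pays the top rival bid $659; payoff $537 − $659 = −$122.
Change in payoff = −$122 − ($0) = −$122.

−$122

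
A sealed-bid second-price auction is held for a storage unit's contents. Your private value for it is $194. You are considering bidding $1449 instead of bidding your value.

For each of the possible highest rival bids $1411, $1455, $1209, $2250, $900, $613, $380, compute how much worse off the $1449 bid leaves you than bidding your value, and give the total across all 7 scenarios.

The deviation costs you only when the competing bid falls strictly between $194 and $1449; elsewhere both bids give the same outcome.
$1411: truthful payoff $0, deviation payoff −$1217 → loss $1217.
$1455: outcomes coincide → loss $0.
$1209: truthful payoff $0, deviation payoff −$1015 → loss $1015.
$2250: outcomes coincide → loss $0.
$900: truthful payoff $0, deviation payoff −$706 → loss $706.
$613: truthful payoff $0, deviation payoff −$419 → loss $419.
$380: truthful payoff $0, deviation payoff −$186 → loss $186.
Total loss = $1217 + $1015 + $706 + $419 + $186 = $3543.

$3543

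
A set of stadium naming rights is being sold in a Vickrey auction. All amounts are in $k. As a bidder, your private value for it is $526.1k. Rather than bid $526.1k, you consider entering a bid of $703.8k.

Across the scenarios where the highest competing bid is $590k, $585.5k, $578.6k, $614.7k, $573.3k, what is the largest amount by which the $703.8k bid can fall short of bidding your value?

$88.6k

$590k: truthful gives $0k, deviation gives −$63.9k → loss $63.9k.
$585.5k: truthful gives $0k, deviation gives −$59.4k → loss $59.4k.
$578.6k: truthful gives $0k, deviation gives −$52.5k → loss $52.5k.
$614.7k: truthful gives $0k, deviation gives −$88.6k → loss $88.6k.
$573.3k: truthful gives $0k, deviation gives −$47.2k → loss $47.2k.
Maximum loss: $88.6k.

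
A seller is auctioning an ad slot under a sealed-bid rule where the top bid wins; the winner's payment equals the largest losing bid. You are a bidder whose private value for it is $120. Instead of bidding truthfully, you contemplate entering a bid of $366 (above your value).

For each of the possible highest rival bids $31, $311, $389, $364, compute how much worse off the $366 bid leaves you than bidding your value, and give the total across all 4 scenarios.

The deviation costs you only when the competing bid falls strictly between $120 and $366; elsewhere both bids give the same outcome.
$31: outcomes coincide → loss $0.
$311: truthful payoff $0, deviation payoff −$191 → loss $191.
$389: outcomes coincide → loss $0.
$364: truthful payoff $0, deviation payoff −$244 → loss $244.
Total loss = $191 + $244 = $435.
In a second-price auction your bid sets only whether you win, not what you pay, so bidding your true value is weakly dominant.

$435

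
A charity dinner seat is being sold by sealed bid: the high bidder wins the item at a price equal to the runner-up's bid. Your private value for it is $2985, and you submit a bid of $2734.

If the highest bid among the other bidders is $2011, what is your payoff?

Your bid $2734 exceeds the highest competing bid $2011, so you win.
In a second-price auction the winner pays the second-highest bid, $2011.
Payoff = value − price = $2985 − $2011 = $974.

$974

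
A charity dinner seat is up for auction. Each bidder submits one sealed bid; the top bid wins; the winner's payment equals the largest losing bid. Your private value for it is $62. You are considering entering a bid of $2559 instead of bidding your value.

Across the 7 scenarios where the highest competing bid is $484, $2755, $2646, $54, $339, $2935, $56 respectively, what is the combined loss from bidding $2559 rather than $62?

The deviation costs you only when the competing bid falls strictly between $62 and $2559; elsewhere both bids give the same outcome.
$484: truthful payoff $0, deviation payoff −$422 → loss $422.
$2755: outcomes coincide → loss $0.
$2646: outcomes coincide → loss $0.
$54: outcomes coincide → loss $0.
$339: truthful payoff $0, deviation payoff −$277 → loss $277.
$2935: outcomes coincide → loss $0.
$56: outcomes coincide → loss $0.
Total loss = $422 + $277 = $699.

$699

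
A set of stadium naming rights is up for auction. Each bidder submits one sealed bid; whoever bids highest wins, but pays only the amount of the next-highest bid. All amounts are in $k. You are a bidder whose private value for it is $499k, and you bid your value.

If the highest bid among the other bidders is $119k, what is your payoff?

Your bid $499k exceeds the highest competing bid $119k, so you win.
In a second-price auction the winner pays the second-highest bid, $119k.
Payoff = value − price = $499k − $119k = $380k.

$380k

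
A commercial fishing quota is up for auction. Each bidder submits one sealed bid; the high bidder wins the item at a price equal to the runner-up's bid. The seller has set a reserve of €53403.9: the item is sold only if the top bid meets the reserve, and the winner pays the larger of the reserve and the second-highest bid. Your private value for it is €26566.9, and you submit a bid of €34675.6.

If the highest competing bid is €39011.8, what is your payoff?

Your bid €34675.6 is below the highest competing bid €39011.8, so you lose. Payoff €0.

€0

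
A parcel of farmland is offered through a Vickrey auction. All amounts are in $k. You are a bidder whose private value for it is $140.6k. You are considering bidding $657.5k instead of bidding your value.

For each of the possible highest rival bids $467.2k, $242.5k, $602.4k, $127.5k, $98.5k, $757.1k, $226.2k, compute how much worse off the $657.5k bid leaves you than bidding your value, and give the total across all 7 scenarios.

$975.9k

The deviation costs you only when the competing bid falls strictly between $140.6k and $657.5k; elsewhere both bids give the same outcome.
$467.2k: truthful payoff $0k, deviation payoff −$326.6k → loss $326.6k.
$242.5k: truthful payoff $0k, deviation payoff −$101.9k → loss $101.9k.
$602.4k: truthful payoff $0k, deviation payoff −$461.8k → loss $461.8k.
$127.5k: outcomes coincide → loss $0k.
$98.5k: outcomes coincide → loss $0k.
$757.1k: outcomes coincide → loss $0k.
$226.2k: truthful payoff $0k, deviation payoff −$85.6k → loss $85.6k.
Total loss = $326.6k + $101.9k + $461.8k + $85.6k = $975.9k.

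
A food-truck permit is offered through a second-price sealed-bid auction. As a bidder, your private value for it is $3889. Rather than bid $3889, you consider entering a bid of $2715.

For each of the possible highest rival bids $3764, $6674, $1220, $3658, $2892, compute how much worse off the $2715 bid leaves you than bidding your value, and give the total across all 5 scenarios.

The deviation costs you only when the competing bid falls strictly between $2715 and $3889; elsewhere both bids give the same outcome.
$3764: truthful payoff $125, deviation payoff $0 → loss $125.
$6674: outcomes coincide → loss $0.
$1220: outcomes coincide → loss $0.
$3658: truthful payoff $231, deviation payoff $0 → loss $231.
$2892: truthful payoff $997, deviation payoff $0 → loss $997.
Total loss = $125 + $231 + $997 = $1353.
Because the price is fixed by the runner-up's bid, deviating from your value can only change a good outcome into a bad one — never the reverse.

$1353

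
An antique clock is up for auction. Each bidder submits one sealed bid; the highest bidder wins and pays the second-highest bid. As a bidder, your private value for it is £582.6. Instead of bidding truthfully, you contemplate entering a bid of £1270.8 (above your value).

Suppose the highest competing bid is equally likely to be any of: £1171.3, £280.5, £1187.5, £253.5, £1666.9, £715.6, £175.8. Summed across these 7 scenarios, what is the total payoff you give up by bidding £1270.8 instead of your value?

The deviation costs you only when the competing bid falls strictly between £582.6 and £1270.8; elsewhere both bids give the same outcome.
£1171.3: truthful payoff £0, deviation payoff −£588.7 → loss £588.7.
£280.5: outcomes coincide → loss £0.
£1187.5: truthful payoff £0, deviation payoff −£604.9 → loss £604.9.
£253.5: outcomes coincide → loss £0.
£1666.9: outcomes coincide → loss £0.
£715.6: truthful payoff £0, deviation payoff −£133 → loss £133.
£175.8: outcomes coincide → loss £0.
Total loss = £588.7 + £604.9 + £133 = £1326.6.

£1326.6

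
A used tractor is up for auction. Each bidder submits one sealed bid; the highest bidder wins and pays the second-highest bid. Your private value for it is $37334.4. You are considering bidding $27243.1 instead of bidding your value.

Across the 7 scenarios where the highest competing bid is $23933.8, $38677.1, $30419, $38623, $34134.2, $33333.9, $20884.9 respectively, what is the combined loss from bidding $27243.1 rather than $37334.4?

The deviation costs you only when the competing bid falls strictly between $27243.1 and $37334.4; elsewhere both bids give the same outcome.
$23933.8: outcomes coincide → loss $0.
$38677.1: outcomes coincide → loss $0.
$30419: truthful payoff $6915.4, deviation payoff $0 → loss $6915.4.
$38623: outcomes coincide → loss $0.
$34134.2: truthful payoff $3200.2, deviation payoff $0 → loss $3200.2.
$33333.9: truthful payoff $4000.5, deviation payoff $0 → loss $4000.5.
$20884.9: outcomes coincide → loss $0.
Total loss = $6915.4 + $3200.2 + $4000.5 = $14116.1.
In a second-price auction your bid sets only whether you win, not what you pay, so bidding your true value is weakly dominant.

$14116.1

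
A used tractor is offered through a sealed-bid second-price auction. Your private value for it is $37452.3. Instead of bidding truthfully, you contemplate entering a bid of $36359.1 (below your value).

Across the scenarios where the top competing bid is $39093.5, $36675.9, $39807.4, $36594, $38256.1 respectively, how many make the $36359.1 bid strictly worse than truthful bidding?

2

The deviation hurts exactly when the highest competing bid lies strictly between $36359.1 and $37452.3 — underbidding then forfeits a profitable win.
$39093.5: above both → same outcome either way.
$36675.9: inside the interval → strictly worse (loss $776.4).
$39807.4: above both → same outcome either way.
$36594: inside the interval → strictly worse (loss $858.3).
$38256.1: above both → same outcome either way.
Count: 2.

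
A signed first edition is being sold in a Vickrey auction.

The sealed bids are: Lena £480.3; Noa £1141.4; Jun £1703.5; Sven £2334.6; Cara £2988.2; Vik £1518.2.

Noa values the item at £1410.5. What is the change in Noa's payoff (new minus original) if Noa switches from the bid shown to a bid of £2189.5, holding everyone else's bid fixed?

£0

The highest bid among the other bidders is £2988.2; Noa's bid doesn't change that.
Original bid £1141.4: Noa is not highest (top rival bid is £2988.2); payoff £0.
Alternative bid £2189.5: Noa is not highest (top rival bid is £2988.2); payoff £0.
Change in payoff = £0 − (£0) = £0.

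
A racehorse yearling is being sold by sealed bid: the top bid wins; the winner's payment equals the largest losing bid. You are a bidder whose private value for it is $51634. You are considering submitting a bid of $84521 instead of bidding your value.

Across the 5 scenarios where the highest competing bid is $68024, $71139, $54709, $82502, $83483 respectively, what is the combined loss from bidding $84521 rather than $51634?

$101687

The deviation costs you only when the competing bid falls strictly between $51634 and $84521; elsewhere both bids give the same outcome.
$68024: truthful payoff $0, deviation payoff −$16390 → loss $16390.
$71139: truthful payoff $0, deviation payoff −$19505 → loss $19505.
$54709: truthful payoff $0, deviation payoff −$3075 → loss $3075.
$82502: truthful payoff $0, deviation payoff −$30868 → loss $30868.
$83483: truthful payoff $0, deviation payoff −$31849 → loss $31849.
Total loss = $16390 + $19505 + $3075 + $30868 + $31849 = $101687.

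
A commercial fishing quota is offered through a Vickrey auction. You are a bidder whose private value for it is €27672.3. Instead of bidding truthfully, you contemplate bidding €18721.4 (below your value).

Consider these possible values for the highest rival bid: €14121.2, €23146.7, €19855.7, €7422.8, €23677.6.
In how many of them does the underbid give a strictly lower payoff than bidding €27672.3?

3

The deviation hurts exactly when the highest competing bid lies strictly between €18721.4 and €27672.3 — underbidding then forfeits a profitable win.
€14121.2: below both → same outcome either way.
€23146.7: inside the interval → strictly worse (loss €4525.6).
€19855.7: inside the interval → strictly worse (loss €7816.6).
€7422.8: below both → same outcome either way.
€23677.6: inside the interval → strictly worse (loss €3994.7).
Count: 3.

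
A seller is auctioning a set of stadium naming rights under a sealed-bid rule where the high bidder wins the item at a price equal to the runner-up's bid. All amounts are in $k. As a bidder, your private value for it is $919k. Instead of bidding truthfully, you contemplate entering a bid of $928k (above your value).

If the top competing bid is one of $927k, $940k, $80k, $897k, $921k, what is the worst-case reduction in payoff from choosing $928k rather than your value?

$927k: truthful gives $0k, deviation gives −$8k → loss $8k.
$940k: same outcome either way → loss $0k.
$80k: same outcome either way → loss $0k.
$897k: same outcome either way → loss $0k.
$921k: truthful gives $0k, deviation gives −$2k → loss $2k.
Maximum loss: $8k.

$8k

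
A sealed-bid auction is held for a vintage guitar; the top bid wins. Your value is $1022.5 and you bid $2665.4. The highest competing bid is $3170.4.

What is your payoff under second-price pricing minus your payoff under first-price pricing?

$0

Your bid $2665.4 is below $3170.4, so you lose under either rule.
Payoff is $0 in both cases; difference = $0.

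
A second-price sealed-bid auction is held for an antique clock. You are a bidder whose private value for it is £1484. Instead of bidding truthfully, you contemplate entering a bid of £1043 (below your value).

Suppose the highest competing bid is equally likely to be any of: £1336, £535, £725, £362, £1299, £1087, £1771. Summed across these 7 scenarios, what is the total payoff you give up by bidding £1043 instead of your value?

The deviation costs you only when the competing bid falls strictly between £1043 and £1484; elsewhere both bids give the same outcome.
£1336: truthful payoff £148, deviation payoff £0 → loss £148.
£535: outcomes coincide → loss £0.
£725: outcomes coincide → loss £0.
£362: outcomes coincide → loss £0.
£1299: truthful payoff £185, deviation payoff £0 → loss £185.
£1087: truthful payoff £397, deviation payoff £0 → loss £397.
£1771: outcomes coincide → loss £0.
Total loss = £148 + £185 + £397 = £730.

£730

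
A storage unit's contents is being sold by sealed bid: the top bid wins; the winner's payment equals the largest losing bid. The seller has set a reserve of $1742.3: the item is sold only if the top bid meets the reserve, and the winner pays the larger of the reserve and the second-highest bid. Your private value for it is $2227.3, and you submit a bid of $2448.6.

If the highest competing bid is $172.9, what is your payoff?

Your bid $2448.6 is the highest and exceeds the reserve.
Price = max(second-highest bid, reserve) = max($172.9, $1742.3) = $1742.3.
Payoff = $2227.3 − $1742.3 = $485.

$485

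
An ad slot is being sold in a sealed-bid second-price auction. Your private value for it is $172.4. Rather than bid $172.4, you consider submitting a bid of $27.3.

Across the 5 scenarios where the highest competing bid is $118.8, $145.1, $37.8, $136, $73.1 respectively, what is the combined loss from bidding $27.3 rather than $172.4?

The deviation costs you only when the competing bid falls strictly between $27.3 and $172.4; elsewhere both bids give the same outcome.
$118.8: truthful payoff $53.6, deviation payoff $0 → loss $53.6.
$145.1: truthful payoff $27.3, deviation payoff $0 → loss $27.3.
$37.8: truthful payoff $134.6, deviation payoff $0 → loss $134.6.
$136: truthful payoff $36.4, deviation payoff $0 → loss $36.4.
$73.1: truthful payoff $99.3, deviation payoff $0 → loss $99.3.
Total loss = $53.6 + $27.3 + $134.6 + $36.4 + $99.3 = $351.2.

$351.2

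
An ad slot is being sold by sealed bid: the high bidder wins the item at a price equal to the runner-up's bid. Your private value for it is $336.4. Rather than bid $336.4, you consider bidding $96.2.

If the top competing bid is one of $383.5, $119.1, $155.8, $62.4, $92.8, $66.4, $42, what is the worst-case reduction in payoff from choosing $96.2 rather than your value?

$217.3

$383.5: same outcome either way → loss $0.
$119.1: truthful gives $217.3, deviation gives $0 → loss $217.3.
$155.8: truthful gives $180.6, deviation gives $0 → loss $180.6.
$62.4: same outcome either way → loss $0.
$92.8: same outcome either way → loss $0.
$66.4: same outcome either way → loss $0.
$42: same outcome either way → loss $0.
Maximum loss: $217.3.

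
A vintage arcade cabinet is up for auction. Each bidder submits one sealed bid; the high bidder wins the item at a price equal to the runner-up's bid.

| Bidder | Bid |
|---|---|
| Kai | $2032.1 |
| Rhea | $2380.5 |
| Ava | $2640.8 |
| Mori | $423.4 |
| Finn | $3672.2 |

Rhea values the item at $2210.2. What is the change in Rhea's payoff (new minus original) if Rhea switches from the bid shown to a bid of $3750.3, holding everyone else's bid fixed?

−$1462

The highest bid among the other bidders is $3672.2; Rhea's bid doesn't change that.
Original bid $2380.5: Rhea is not highest (top rival bid is $3672.2); payoff $0.
Alternative bid $3750.3: Rhea is highest, pays the top rival bid $3672.2; payoff $2210.2 − $3672.2 = −$1462.
Change in payoff = −$1462 − ($0) = −$1462.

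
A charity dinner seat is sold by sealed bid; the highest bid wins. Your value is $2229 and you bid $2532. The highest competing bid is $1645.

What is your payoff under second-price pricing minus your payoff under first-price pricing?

$887

You have the highest bid, so you win under either rule.
Second-price: pay $1645 → payoff $584.
First-price: pay your own bid $2532 → payoff −$303.
Difference = $584 − (−$303) = $887.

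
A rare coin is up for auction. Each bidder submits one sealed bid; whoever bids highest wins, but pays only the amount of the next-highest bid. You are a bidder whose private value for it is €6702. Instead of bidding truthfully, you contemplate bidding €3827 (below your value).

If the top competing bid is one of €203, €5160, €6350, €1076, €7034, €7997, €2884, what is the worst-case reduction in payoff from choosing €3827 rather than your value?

€203: same outcome either way → loss €0.
€5160: truthful gives €1542, deviation gives €0 → loss €1542.
€6350: truthful gives €352, deviation gives €0 → loss €352.
€1076: same outcome either way → loss €0.
€7034: same outcome either way → loss €0.
€7997: same outcome either way → loss €0.
€2884: same outcome either way → loss €0.
Maximum loss: €1542.

€1542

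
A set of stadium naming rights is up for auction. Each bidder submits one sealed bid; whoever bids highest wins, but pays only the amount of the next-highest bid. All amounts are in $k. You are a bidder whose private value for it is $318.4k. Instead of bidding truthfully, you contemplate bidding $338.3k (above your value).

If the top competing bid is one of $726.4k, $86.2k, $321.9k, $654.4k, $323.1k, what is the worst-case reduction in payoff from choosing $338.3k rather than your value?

$4.7k

$726.4k: same outcome either way → loss $0k.
$86.2k: same outcome either way → loss $0k.
$321.9k: truthful gives $0k, deviation gives −$3.5k → loss $3.5k.
$654.4k: same outcome either way → loss $0k.
$323.1k: truthful gives $0k, deviation gives −$4.7k → loss $4.7k.
Maximum loss: $4.7k.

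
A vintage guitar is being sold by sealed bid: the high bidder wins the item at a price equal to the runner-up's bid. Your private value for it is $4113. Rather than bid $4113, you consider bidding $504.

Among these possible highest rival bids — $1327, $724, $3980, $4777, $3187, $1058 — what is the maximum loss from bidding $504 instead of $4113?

$1327: truthful gives $2786, deviation gives $0 → loss $2786.
$724: truthful gives $3389, deviation gives $0 → loss $3389.
$3980: truthful gives $133, deviation gives $0 → loss $133.
$4777: same outcome either way → loss $0.
$3187: truthful gives $926, deviation gives $0 → loss $926.
$1058: truthful gives $3055, deviation gives $0 → loss $3055.
Maximum loss: $3389.

$3389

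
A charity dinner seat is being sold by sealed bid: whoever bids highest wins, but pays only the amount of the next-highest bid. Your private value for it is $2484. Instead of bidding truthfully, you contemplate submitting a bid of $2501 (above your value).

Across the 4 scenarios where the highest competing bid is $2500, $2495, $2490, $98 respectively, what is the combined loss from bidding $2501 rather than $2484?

$33

The deviation costs you only when the competing bid falls strictly between $2484 and $2501; elsewhere both bids give the same outcome.
$2500: truthful payoff $0, deviation payoff −$16 → loss $16.
$2495: truthful payoff $0, deviation payoff −$11 → loss $11.
$2490: truthful payoff $0, deviation payoff −$6 → loss $6.
$98: outcomes coincide → loss $0.
Total loss = $16 + $11 + $6 = $33.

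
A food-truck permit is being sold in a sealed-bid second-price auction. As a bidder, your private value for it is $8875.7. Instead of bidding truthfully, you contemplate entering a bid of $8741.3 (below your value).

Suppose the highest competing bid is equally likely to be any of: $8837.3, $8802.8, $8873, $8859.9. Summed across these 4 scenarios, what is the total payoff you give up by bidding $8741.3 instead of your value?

$129.8

The deviation costs you only when the competing bid falls strictly between $8741.3 and $8875.7; elsewhere both bids give the same outcome.
$8837.3: truthful payoff $38.4, deviation payoff $0 → loss $38.4.
$8802.8: truthful payoff $72.9, deviation payoff $0 → loss $72.9.
$8873: truthful payoff $2.7, deviation payoff $0 → loss $2.7.
$8859.9: truthful payoff $15.8, deviation payoff $0 → loss $15.8.
Total loss = $38.4 + $72.9 + $2.7 + $15.8 = $129.8.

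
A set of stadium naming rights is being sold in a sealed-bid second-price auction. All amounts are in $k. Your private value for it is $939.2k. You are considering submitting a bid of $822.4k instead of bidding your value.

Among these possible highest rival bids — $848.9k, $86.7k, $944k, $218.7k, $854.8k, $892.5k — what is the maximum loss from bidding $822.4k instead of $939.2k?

$848.9k: truthful gives $90.3k, deviation gives $0k → loss $90.3k.
$86.7k: same outcome either way → loss $0k.
$944k: same outcome either way → loss $0k.
$218.7k: same outcome either way → loss $0k.
$854.8k: truthful gives $84.4k, deviation gives $0k → loss $84.4k.
$892.5k: truthful gives $46.7k, deviation gives $0k → loss $46.7k.
Maximum loss: $90.3k.

$90.3k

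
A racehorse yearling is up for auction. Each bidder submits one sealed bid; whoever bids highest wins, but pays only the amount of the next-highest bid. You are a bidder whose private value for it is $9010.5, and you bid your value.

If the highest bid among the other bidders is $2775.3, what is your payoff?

$6235.2

Your bid $9010.5 exceeds the highest competing bid $2775.3, so you win.
In a second-price auction the winner pays the second-highest bid, $2775.3.
Payoff = value − price = $9010.5 − $2775.3 = $6235.2.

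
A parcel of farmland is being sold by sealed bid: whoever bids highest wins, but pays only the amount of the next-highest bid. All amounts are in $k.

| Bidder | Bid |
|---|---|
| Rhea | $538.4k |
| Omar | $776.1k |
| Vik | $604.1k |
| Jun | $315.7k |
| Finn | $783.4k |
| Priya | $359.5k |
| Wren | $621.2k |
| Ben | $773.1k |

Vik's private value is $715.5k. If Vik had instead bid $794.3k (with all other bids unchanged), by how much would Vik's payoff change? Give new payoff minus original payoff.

The highest bid among the other bidders is $783.4k; Vik's bid doesn't change that.
Original bid $604.1k: Vik is not highest (top rival bid is $783.4k); payoff $0k.
Alternative bid $794.3k: Vik is highest, pays the top rival bid $783.4k; payoff $715.5k − $783.4k = −$67.9k.
Change in payoff = −$67.9k − ($0k) = −$67.9k.

−$67.9k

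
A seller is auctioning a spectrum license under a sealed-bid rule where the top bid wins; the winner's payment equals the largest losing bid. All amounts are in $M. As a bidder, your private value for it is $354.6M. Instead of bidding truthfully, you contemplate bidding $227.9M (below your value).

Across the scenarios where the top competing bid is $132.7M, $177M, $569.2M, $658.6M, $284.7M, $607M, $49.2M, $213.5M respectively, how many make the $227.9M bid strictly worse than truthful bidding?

The deviation hurts exactly when the highest competing bid lies strictly between $227.9M and $354.6M — underbidding then forfeits a profitable win.
$132.7M: below both → same outcome either way.
$177M: below both → same outcome either way.
$569.2M: above both → same outcome either way.
$658.6M: above both → same outcome either way.
$284.7M: inside the interval → strictly worse (loss $69.9M).
$607M: above both → same outcome either way.
$49.2M: below both → same outcome either way.
$213.5M: below both → same outcome either way.
Count: 1.

1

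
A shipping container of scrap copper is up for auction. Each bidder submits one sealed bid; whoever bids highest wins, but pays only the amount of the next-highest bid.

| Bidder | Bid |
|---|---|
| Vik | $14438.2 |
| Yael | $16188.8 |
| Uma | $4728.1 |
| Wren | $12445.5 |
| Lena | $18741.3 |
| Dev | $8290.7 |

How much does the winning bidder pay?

Highest bid: Lena at $18741.3, so Lena wins.
Second-highest bid: Yael at $16188.8 — that is the price the winner pays.

$16188.8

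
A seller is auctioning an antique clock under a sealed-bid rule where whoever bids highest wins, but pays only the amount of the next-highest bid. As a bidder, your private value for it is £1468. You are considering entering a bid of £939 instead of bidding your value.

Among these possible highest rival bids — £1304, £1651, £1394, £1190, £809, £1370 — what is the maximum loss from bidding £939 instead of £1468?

£278

£1304: truthful gives £164, deviation gives £0 → loss £164.
£1651: same outcome either way → loss £0.
£1394: truthful gives £74, deviation gives £0 → loss £74.
£1190: truthful gives £278, deviation gives £0 → loss £278.
£809: same outcome either way → loss £0.
£1370: truthful gives £98, deviation gives £0 → loss £98.
Maximum loss: £278.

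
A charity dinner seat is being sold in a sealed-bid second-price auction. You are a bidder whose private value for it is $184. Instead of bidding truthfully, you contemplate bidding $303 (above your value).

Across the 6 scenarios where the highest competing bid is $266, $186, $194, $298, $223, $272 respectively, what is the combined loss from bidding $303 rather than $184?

$335

The deviation costs you only when the competing bid falls strictly between $184 and $303; elsewhere both bids give the same outcome.
$266: truthful payoff $0, deviation payoff −$82 → loss $82.
$186: truthful payoff $0, deviation payoff −$2 → loss $2.
$194: truthful payoff $0, deviation payoff −$10 → loss $10.
$298: truthful payoff $0, deviation payoff −$114 → loss $114.
$223: truthful payoff $0, deviation payoff −$39 → loss $39.
$272: truthful payoff $0, deviation payoff −$88 → loss $88.
Total loss = $82 + $2 + $10 + $114 + $39 + $88 = $335.
In a second-price auction your bid sets only whether you win, not what you pay, so bidding your true value is weakly dominant.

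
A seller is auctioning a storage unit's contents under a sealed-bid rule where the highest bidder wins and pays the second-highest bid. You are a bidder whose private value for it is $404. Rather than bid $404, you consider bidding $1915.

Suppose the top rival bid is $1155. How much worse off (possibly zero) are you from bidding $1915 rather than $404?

$751

Bidding your value $404: you lose (since $404 < $1155). Payoff $0.
Bidding $1915: you win and pay $1155. Payoff $404 − $1155 = −$751.
The competing bid $1155 lies between your value and your inflated bid, so overbidding wins an item priced above your value.
Loss from deviating = $0 − (−$751) = $751.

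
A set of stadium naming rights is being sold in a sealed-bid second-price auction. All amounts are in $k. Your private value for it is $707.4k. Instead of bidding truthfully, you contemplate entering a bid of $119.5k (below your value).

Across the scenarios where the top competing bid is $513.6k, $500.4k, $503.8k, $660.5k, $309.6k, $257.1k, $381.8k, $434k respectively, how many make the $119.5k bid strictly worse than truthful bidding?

8

The deviation hurts exactly when the highest competing bid lies strictly between $119.5k and $707.4k — underbidding then forfeits a profitable win.
$513.6k: inside the interval → strictly worse (loss $193.8k).
$500.4k: inside the interval → strictly worse (loss $207k).
$503.8k: inside the interval → strictly worse (loss $203.6k).
$660.5k: inside the interval → strictly worse (loss $46.9k).
$309.6k: inside the interval → strictly worse (loss $397.8k).
$257.1k: inside the interval → strictly worse (loss $450.3k).
$381.8k: inside the interval → strictly worse (loss $325.6k).
$434k: inside the interval → strictly worse (loss $273.4k).
Count: 8.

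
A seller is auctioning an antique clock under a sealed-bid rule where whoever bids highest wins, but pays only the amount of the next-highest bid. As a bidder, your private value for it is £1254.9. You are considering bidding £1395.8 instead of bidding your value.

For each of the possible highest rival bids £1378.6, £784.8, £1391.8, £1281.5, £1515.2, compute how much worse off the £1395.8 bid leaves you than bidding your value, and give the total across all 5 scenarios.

£287.2

The deviation costs you only when the competing bid falls strictly between £1254.9 and £1395.8; elsewhere both bids give the same outcome.
£1378.6: truthful payoff £0, deviation payoff −£123.7 → loss £123.7.
£784.8: outcomes coincide → loss £0.
£1391.8: truthful payoff £0, deviation payoff −£136.9 → loss £136.9.
£1281.5: truthful payoff £0, deviation payoff −£26.6 → loss £26.6.
£1515.2: outcomes coincide → loss £0.
Total loss = £123.7 + £136.9 + £26.6 = £287.2.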